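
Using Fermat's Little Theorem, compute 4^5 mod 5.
By Fermat: 4^{4} ≡ 1 (mod 5). So 4^{5} = 4^{4} · 4^{1} ≡ 4^{1} ≡ 4 (mod 5)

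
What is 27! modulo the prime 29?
(28)! = (27)! × (28) ≡ -1 mod 29. So (27)! ≡ -1 × (28)^(-1) ≡ (-1)×(-1) = 1 mod 29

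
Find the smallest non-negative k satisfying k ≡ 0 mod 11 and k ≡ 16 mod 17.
M = 11 × 17 = 187. M₁ = 17, y₁ ≡ 2 mod 11. M₂ = 11, y₂ ≡ 14 mod 17. k = 0×17×2 + 16×11×14 ≡ 33 mod 187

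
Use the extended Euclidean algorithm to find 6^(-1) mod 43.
Extended GCD: 6(-7) + 43(1) = 1. So 6^(-1) ≡ -7 ≡ 36 (mod 43). Verify: 6 × 36 = 216 ≡ 1 (mod 43)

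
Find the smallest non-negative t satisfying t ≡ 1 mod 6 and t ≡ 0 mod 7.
M = 6 × 7 = 42. M₁ = 7, y₁ ≡ 1 mod 6. M₂ = 6, y₂ ≡ 6 mod 7. t = 1×7×1 + 0×6×6 ≡ 7 mod 42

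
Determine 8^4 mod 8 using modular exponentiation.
8^{4} = 4096 ≡ 0 mod 8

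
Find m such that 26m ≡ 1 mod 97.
Since 97 is prime, by Fermat 26^(-1) ≡ 26^{95} ≡ 56 mod 97. Verify: 26 × 56 = 1456 ≡ 1 mod 97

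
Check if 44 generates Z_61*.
ord_61(44) divides 60. For each prime q|60: 44^{30}≡60, 44^{20}≡13, 44^{12}≡20, none ≡ 1. So 44 has order 60 and is a primitive root mod 61.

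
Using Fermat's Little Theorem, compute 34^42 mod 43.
By Fermat's Little Theorem, 34^{42} ≡ 1 (mod 43) since 43 is prime and gcd(34, 43) = 1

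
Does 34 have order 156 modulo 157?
ord_157(34) divides 156. For each prime q|156: 34^{78}≡156, 34^{52}≡12, 34^{12}≡93, none ≡ 1. So 34 has order 156 and is a primitive root mod 157.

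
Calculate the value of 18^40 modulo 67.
By repeated squaring (mod 67): 18^{1}≡18, 18^{2}≡56, 18^{4}≡54, 18^{8}≡35, 18^{16}≡19, 18^{32}≡26. Then 18^{40} = 18^{32+8} ≡ 26 × 35 ≡ 39 (mod 67)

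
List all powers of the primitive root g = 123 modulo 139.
123^1, 123^2, ..., 123^{138} mod 139: [123, 117, 74, 67, 40, 55, 93, 41, 39, 71, 115, 106, 111, 31, 60, 13, 70, 131, 128, 37, 103, 20, 97, 116, 90, 89, 105, 127, 53, 125, 85, 30, 76, 35, 135, 64, 88, 121, 10, 118, 58, 45, 114, 122, 133, 96, 132, 112, 15, 38, 87, 137, 32, 44, 130, 5, 59, 29, 92, 57, 61, 136, 48, 66, 56, 77, 19, 113, 138, 16, 22, 65, 72, 99, 84, 46, 98, 100, 68, 24, 33, 28, 108, 79, 126, 69, 8, 11, 102, 36, 119, 42, 23, 49, 50, 34, 12, 86, 14, 54, 109, 63, 104, 4, 75, 51, 18, 129, 21, 81, 94, 25, 17, 6, 43, 7, 27, 124, 101, 52, 2, 107, 95, 9, 134, 80, 110, 47, 82, 78, 3, 91, 73, 83, 62, 120, 26, 1]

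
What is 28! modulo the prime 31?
(30)! = (28)! × (29) × (30) ≡ -1 mod 31. So (28)! ≡ -1 × [(30)(29)]^(-1) ≡ 15 mod 31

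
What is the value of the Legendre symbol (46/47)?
(46/47) = 46^{23} mod 47 = -1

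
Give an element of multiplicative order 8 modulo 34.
9 has order 8 mod 34 since 9^{8} ≡ 1 mod 34 and no smaller power works.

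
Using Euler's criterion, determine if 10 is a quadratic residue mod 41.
By Euler's criterion: 10^{20} ≡ 1 mod 41. Since this equals 1, 10 is a QR.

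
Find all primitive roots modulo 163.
There are φ(162) = 54 primitive roots mod 163: {2, 3, 7, 11, 12, 18, 19, 20, 29, 32, 42, 44, 45, 50, 52, 63, 66, 67, 68, 70, 72, 73, 75, 76, 79, 80, 82, 89, 92, 94, 101, 103, 106, 107, 108, 109, 112, 114, 116, 117, 120, 122, 124, 128, 129, 130, 137, 139, 147, 148, 149, 153, 154, 159}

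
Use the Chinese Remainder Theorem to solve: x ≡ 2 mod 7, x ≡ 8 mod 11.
M = 7 × 11 = 77. M₁ = 11, y₁ ≡ 2 mod 7. M₂ = 7, y₂ ≡ 8 mod 11. x = 2×11×2 + 8×7×8 ≡ 30 mod 77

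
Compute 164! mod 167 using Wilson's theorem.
(166)! = (164)! × (165) × (166) ≡ -1 mod 167. So (164)! ≡ -1 × [(166)(165)]^(-1) ≡ 83 mod 167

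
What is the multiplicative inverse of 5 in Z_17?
Since 17 is prime, by Fermat 5^(-1) ≡ 5^{15} ≡ 7 (mod 17). Verify: 5 × 7 = 35 ≡ 1 (mod 17)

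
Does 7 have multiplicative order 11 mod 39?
Powers of 7 mod 39: 7^1≡7, 7^2≡10, 7^3≡31, 7^4≡22, 7^5≡37, 7^6≡25, 7^7≡19, 7^8≡16, 7^9≡34, 7^10≡4, 7^11≡28, 7^12≡1. 7^11≡28≢1, so ord ≠ 11. No, the actual order is 12.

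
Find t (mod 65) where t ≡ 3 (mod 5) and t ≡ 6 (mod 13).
M = 5 × 13 = 65. M₁ = 13, y₁ ≡ 2 (mod 5). M₂ = 5, y₂ ≡ 8 (mod 13). t = 3×13×2 + 6×5×8 ≡ 58 (mod 65)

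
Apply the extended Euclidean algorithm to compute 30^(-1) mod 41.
Extended GCD: 30(-15) + 41(11) = 1. So 30^(-1) ≡ -15 ≡ 26 mod 41. Verify: 30 × 26 = 780 ≡ 1 mod 41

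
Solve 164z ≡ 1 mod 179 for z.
Since 179 is prime, by Fermat 164^(-1) ≡ 164^{177} ≡ 167 mod 179. Verify: 164 × 167 = 27388 ≡ 1 mod 179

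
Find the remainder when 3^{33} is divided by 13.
By Fermat: 3^{12} ≡ 1 (mod 13). 33 = 2×12 + 9. So 3^{33} ≡ 3^{9} ≡ 1 (mod 13)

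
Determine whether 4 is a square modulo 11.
By Euler's criterion: 4^{5} ≡ 1 (mod 11). Since this equals 1, 4 is a QR.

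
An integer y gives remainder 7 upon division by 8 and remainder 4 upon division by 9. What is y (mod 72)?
M = 8 × 9 = 72. M₁ = 9, y₁ ≡ 1 (mod 8). M₂ = 8, y₂ ≡ 8 (mod 9). y = 7×9×1 + 4×8×8 ≡ 31 (mod 72)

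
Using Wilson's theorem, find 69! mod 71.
(70)! = (69)! × (70) ≡ -1 mod 71. So (69)! ≡ -1 × (70)^(-1) ≡ (-1)×(-1) = 1 mod 71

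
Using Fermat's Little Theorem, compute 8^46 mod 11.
By Fermat: 8^{10} ≡ 1 (mod 11). 46 = 4×10 + 6. So 8^{46} ≡ 8^{6} ≡ 3 (mod 11)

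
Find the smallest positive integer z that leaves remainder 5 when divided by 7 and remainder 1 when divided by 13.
M = 7 × 13 = 91. M₁ = 13, y₁ ≡ 6 mod 7. M₂ = 7, y₂ ≡ 2 mod 13. z = 5×13×6 + 1×7×2 ≡ 40 mod 91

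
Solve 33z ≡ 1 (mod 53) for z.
Since 53 is prime, by Fermat 33^(-1) ≡ 33^{51} ≡ 45 (mod 53). Verify: 33 × 45 = 1485 ≡ 1 (mod 53)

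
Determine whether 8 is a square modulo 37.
By Euler's criterion: 8^{18} ≡ 36 mod 37. Since this equals -1 (≡ 36), 8 is not a QR.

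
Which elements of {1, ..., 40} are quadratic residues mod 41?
Quadratic residues modulo 41: {1, 2, 4, 5, 8, 9, 10, 16, 18, 20, 21, 23, 25, 31, 32, 33, 36, 37, 39, 40}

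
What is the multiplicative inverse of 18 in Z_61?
Since 61 is prime, by Fermat 18^(-1) ≡ 18^{59} ≡ 17 mod 61. Verify: 18 × 17 = 306 ≡ 1 mod 61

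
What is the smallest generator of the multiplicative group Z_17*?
g = 3. Powers: [3, 9, 10, 13, 5, 15, 11, 16, 14, ...] generates all 16 non-zero residues.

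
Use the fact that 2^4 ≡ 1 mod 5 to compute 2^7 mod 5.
By Fermat: 2^{4} ≡ 1 mod 5. So 2^{7} = 2^{4} · 2^{3} ≡ 2^{3} ≡ 3 mod 5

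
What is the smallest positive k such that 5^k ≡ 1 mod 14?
Powers of 5 mod 14: 5^1≡5, 5^2≡11, 5^3≡13, 5^4≡9, 5^5≡3, 5^6≡1. ord_14(5) = 6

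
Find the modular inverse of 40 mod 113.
Since 113 is prime, by Fermat 40^(-1) ≡ 40^{111} ≡ 65 mod 113. Verify: 40 × 65 = 2600 ≡ 1 mod 113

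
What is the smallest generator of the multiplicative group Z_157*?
g = 5. Powers: [5, 25, 125, 154, 142, 82, 96, 9, 45, 68, ...] generates all 156 non-zero residues.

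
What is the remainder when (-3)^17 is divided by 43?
By repeated squaring mod 43: (-3)^{1}≡40, (-3)^{2}≡9, (-3)^{4}≡38, (-3)^{8}≡25, (-3)^{16}≡23. Then (-3)^{17} = (-3)^{16+1} ≡ 23 × 40 ≡ 17 mod 43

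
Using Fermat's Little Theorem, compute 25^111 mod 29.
By Fermat: 25^{28} ≡ 1 mod 29. 111 = 3×28 + 27. So 25^{111} ≡ 25^{27} ≡ 7 mod 29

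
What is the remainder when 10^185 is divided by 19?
Using Fermat: 10^{18} ≡ 1 mod 19. 185 ≡ 5 mod 18. So 10^{185} ≡ 10^{5} ≡ 3 mod 19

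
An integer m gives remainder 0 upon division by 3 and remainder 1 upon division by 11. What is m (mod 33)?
M = 3 × 11 = 33. M₁ = 11, y₁ ≡ 2 (mod 3). M₂ = 3, y₂ ≡ 4 (mod 11). m = 0×11×2 + 1×3×4 ≡ 12 (mod 33)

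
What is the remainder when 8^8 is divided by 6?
By repeated squaring (mod 6): 8^{1}≡2, 8^{2}≡4, 8^{4}≡4, 8^{8}≡4. So 8^{8} ≡ 4 (mod 6)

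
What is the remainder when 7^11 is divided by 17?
By repeated squaring (mod 17): 7^{1}≡7, 7^{2}≡15, 7^{4}≡4, 7^{8}≡16. Then 7^{11} = 7^{8+2+1} ≡ 16 × 15 × 7 ≡ 14 (mod 17)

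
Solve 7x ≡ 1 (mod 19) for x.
Since 19 is prime, by Fermat 7^(-1) ≡ 7^{17} ≡ 11 (mod 19). Verify: 7 × 11 = 77 ≡ 1 (mod 19)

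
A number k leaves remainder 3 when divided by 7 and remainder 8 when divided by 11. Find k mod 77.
M = 7 × 11 = 77. M₁ = 11, y₁ ≡ 2 mod 7. M₂ = 7, y₂ ≡ 8 mod 11. k = 3×11×2 + 8×7×8 ≡ 52 mod 77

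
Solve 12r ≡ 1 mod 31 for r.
Since 31 is prime, by Fermat 12^(-1) ≡ 12^{29} ≡ 13 mod 31. Verify: 12 × 13 = 156 ≡ 1 mod 31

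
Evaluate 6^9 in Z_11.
By repeated squaring (mod 11): 6^{1}≡6, 6^{2}≡3, 6^{4}≡9, 6^{8}≡4. Then 6^{9} = 6^{8+1} ≡ 4 × 6 ≡ 2 (mod 11)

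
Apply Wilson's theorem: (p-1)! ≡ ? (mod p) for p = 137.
By Wilson's theorem, (136)! ≡ -1 ≡ 136 (mod 137)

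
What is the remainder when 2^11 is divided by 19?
By repeated squaring mod 19: 2^{1}≡2, 2^{2}≡4, 2^{4}≡16, 2^{8}≡9. Then 2^{11} = 2^{8+2+1} ≡ 9 × 4 × 2 ≡ 15 mod 19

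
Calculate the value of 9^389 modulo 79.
Using Fermat: 9^{78} ≡ 1 (mod 79). 389 ≡ 77 (mod 78). So 9^{389} ≡ 9^{77} ≡ 44 (mod 79)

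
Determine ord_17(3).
Powers of 3 mod 17: 3^1≡3, 3^2≡9, 3^3≡10, 3^4≡13, 3^5≡5, 3^6≡15, 3^7≡11, 3^8≡16, 3^9≡14, 3^10≡8, 3^11≡7, 3^12≡4, 3^13≡12, 3^14≡2, 3^15≡6, 3^16≡1. So the order of 3 is 16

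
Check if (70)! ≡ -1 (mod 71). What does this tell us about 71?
(70)! mod 71 = 70. Since this equals -1 (mod 71), Wilson confirms 71 is prime.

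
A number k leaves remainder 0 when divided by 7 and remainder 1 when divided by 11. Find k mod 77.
M = 7 × 11 = 77. M₁ = 11, y₁ ≡ 2 mod 7. M₂ = 7, y₂ ≡ 8 mod 11. k = 0×11×2 + 1×7×8 ≡ 56 mod 77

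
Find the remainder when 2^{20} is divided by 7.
By Fermat: 2^{6} ≡ 1 (mod 7). 20 = 3×6 + 2. So 2^{20} ≡ 2^{2} ≡ 4 (mod 7)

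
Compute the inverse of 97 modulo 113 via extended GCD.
Extended GCD: 97(7) + 113(-6) = 1. So 97^(-1) ≡ 7 (mod 113). Verify: 97 × 7 = 679 ≡ 1 (mod 113)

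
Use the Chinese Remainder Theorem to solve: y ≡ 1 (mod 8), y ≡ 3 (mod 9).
M = 8 × 9 = 72. M₁ = 9, y₁ ≡ 1 (mod 8). M₂ = 8, y₂ ≡ 8 (mod 9). y = 1×9×1 + 3×8×8 ≡ 57 (mod 72)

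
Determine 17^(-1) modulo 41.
Since 41 is prime, by Fermat 17^(-1) ≡ 17^{39} ≡ 29 (mod 41). Verify: 17 × 29 = 493 ≡ 1 (mod 41)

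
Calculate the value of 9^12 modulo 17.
By repeated squaring (mod 17): 9^{1}≡9, 9^{2}≡13, 9^{4}≡16, 9^{8}≡1. Then 9^{12} = 9^{8+4} ≡ 1 × 16 ≡ 16 (mod 17)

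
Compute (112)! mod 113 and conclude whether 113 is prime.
(112)! mod 113 = 112. Since 112 ≡ -1 (mod 113), 113 is prime.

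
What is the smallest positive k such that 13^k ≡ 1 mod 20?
Powers of 13 mod 20: 13^1≡13, 13^2≡9, 13^3≡17, 13^4≡1. So the order of 13 is 4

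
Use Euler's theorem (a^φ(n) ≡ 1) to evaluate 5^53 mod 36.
By Euler: 5^{12} ≡ 1 mod 36 since gcd(5, 36) = 1. 53 = 4×12 + 5. So 5^{53} ≡ 5^{5} ≡ 29 mod 36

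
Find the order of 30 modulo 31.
Powers of 30 mod 31: 30^1≡30, 30^2≡1. ord_31(30) = 2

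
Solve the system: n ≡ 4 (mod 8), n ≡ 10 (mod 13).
M = 8 × 13 = 104. M₁ = 13, y₁ ≡ 5 (mod 8). M₂ = 8, y₂ ≡ 5 (mod 13). n = 4×13×5 + 10×8×5 ≡ 36 (mod 104)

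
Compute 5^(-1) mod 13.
Since 13 is prime, by Fermat 5^(-1) ≡ 5^{11} ≡ 8 mod 13. Verify: 5 × 8 = 40 ≡ 1 mod 13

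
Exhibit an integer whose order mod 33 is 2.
10 has order 2 mod 33 since 10^{2} ≡ 1 (mod 33) and no smaller power works.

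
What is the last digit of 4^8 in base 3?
Using Fermat: 4^{2} ≡ 1 (mod 3). 8 ≡ 0 (mod 2). So 4^{8} ≡ 4^{0} ≡ 1 (mod 3)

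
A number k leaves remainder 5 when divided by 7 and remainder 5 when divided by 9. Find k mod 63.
M = 7 × 9 = 63. M₁ = 9, y₁ ≡ 4 mod 7. M₂ = 7, y₂ ≡ 4 mod 9. k = 5×9×4 + 5×7×4 ≡ 5 mod 63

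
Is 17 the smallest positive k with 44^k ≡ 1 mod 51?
Powers of 44 mod 51: 44^1≡44, 44^2≡49, 44^3≡14, 44^4≡4, 44^5≡23, 44^6≡43, 44^7≡5, 44^8≡16, 44^9≡41, 44^10≡19, 44^11≡20, 44^12≡13, 44^13≡11, 44^14≡25, 44^15≡29, 44^16≡1. Already 44^16≡1, so the order is 16 < 17. No, the actual order is 16.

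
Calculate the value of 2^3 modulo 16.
2^{3} = 8 ≡ 8 (mod 16)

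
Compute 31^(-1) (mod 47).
Since 47 is prime, by Fermat 31^(-1) ≡ 31^{45} ≡ 44 (mod 47). Verify: 31 × 44 = 1364 ≡ 1 (mod 47)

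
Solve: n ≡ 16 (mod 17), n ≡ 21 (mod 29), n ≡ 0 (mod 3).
M = 17 × 29 × 3 = 1479. M₁ = 87, y₁ ≡ 9 (mod 17). M₂ = 51, y₂ ≡ 4 (mod 29). M₃ = 493, y₃ ≡ 1 (mod 3). n = 16×87×9 + 21×51×4 + 0×493×1 ≡ 543 (mod 1479)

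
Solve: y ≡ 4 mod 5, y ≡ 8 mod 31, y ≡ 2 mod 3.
M = 5 × 31 × 3 = 465. M₁ = 93, y₁ ≡ 2 mod 5. M₂ = 15, y₂ ≡ 29 mod 31. M₃ = 155, y₃ ≡ 2 mod 3. y = 4×93×2 + 8×15×29 + 2×155×2 ≡ 194 mod 465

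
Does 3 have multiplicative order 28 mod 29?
Powers of 3 mod 29: 3^1≡3, 3^2≡9, 3^3≡27, 3^4≡23, 3^5≡11, 3^6≡4, 3^7≡12, 3^8≡7, 3^9≡21, 3^10≡5, 3^11≡15, 3^12≡16, 3^13≡19, 3^14≡28, 3^15≡26, 3^16≡20, 3^17≡2, 3^18≡6, 3^19≡18, 3^20≡25, 3^21≡17, 3^22≡22, 3^23≡8, 3^24≡24, 3^25≡14, 3^26≡13, 3^27≡10, 3^28≡1. First k with 3^k≡1 is k=28. Yes, ord_29(3) = 28.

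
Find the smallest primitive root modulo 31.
g = 3. Powers: [3, 9, 27, 19, 26, 16, 17, 20, ...] generates all 30 non-zero residues.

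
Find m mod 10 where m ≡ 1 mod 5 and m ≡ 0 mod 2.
M = 5 × 2 = 10. M₁ = 2, y₁ ≡ 3 mod 5. M₂ = 5, y₂ ≡ 1 mod 2. m = 1×2×3 + 0×5×1 ≡ 6 mod 10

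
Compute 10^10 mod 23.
By repeated squaring mod 23: 10^{1}≡10, 10^{2}≡8, 10^{4}≡18, 10^{8}≡2. Then 10^{10} = 10^{8+2} ≡ 2 × 8 ≡ 16 mod 23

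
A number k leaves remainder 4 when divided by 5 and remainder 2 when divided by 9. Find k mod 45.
M = 5 × 9 = 45. M₁ = 9, y₁ ≡ 4 mod 5. M₂ = 5, y₂ ≡ 2 mod 9. k = 4×9×4 + 2×5×2 ≡ 29 mod 45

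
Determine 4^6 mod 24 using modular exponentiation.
By repeated squaring (mod 24): 4^{1}≡4, 4^{2}≡16, 4^{4}≡16. Then 4^{6} = 4^{4+2} ≡ 16 × 16 ≡ 16 (mod 24)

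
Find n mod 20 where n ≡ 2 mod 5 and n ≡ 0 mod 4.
M = 5 × 4 = 20. M₁ = 4, y₁ ≡ 4 mod 5. M₂ = 5, y₂ ≡ 1 mod 4. n = 2×4×4 + 0×5×1 ≡ 12 mod 20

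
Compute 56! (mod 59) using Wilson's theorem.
(58)! = (56)! × (57) × (58) ≡ -1 (mod 59). So (56)! ≡ -1 × [(58)(57)]^(-1) ≡ 29 (mod 59)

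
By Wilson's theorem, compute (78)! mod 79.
By Wilson's theorem, (78)! ≡ -1 ≡ 78 mod 79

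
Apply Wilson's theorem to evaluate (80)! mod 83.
(82)! = (80)! × (81) × (82) ≡ -1 (mod 83). So (80)! ≡ -1 × [(82)(81)]^(-1) ≡ 41 (mod 83)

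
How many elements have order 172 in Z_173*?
A prime p has φ(p-1) primitive roots; here φ(172) = 84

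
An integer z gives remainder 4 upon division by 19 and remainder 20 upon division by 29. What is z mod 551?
M = 19 × 29 = 551. M₁ = 29, y₁ ≡ 2 mod 19. M₂ = 19, y₂ ≡ 26 mod 29. z = 4×29×2 + 20×19×26 ≡ 194 mod 551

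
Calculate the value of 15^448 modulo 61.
Using Fermat: 15^{60} ≡ 1 mod 61. 448 ≡ 28 mod 60. So 15^{448} ≡ 15^{28} ≡ 16 mod 61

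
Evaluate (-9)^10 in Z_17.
By repeated squaring (mod 17): (-9)^{1}≡8, (-9)^{2}≡13, (-9)^{4}≡16, (-9)^{8}≡1. Then (-9)^{10} = (-9)^{8+2} ≡ 1 × 13 ≡ 13 (mod 17)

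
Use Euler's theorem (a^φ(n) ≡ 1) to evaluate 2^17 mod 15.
By Euler: 2^{8} ≡ 1 mod 15 since gcd(2, 15) = 1. 17 = 2×8 + 1. So 2^{17} ≡ 2^{1} ≡ 2 mod 15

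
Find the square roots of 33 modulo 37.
The square roots of 33 mod 37 are 12 and 25. Verify: 12² = 144 ≡ 33 mod 37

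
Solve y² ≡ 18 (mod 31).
The square roots of 18 mod 31 are 7 and 24. Verify: 7² = 49 ≡ 18 (mod 31)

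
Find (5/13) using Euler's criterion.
(5/13) = 5^{6} mod 13 = -1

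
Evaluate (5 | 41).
(5/41) = 5^{20} mod 41 = 1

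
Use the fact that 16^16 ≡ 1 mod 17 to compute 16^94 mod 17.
By Fermat: 16^{16} ≡ 1 mod 17. 94 = 5×16 + 14. So 16^{94} ≡ 16^{14} ≡ 1 mod 17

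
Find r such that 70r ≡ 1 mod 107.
Since 107 is prime, by Fermat 70^(-1) ≡ 70^{105} ≡ 26 mod 107. Verify: 70 × 26 = 1820 ≡ 1 mod 107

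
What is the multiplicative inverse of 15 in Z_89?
Since 89 is prime, by Fermat 15^(-1) ≡ 15^{87} ≡ 6 mod 89. Verify: 15 × 6 = 90 ≡ 1 mod 89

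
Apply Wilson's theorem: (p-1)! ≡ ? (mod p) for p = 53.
By Wilson's theorem, (52)! ≡ -1 ≡ 52 mod 53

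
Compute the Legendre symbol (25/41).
(25/41) = 25^{20} mod 41 = 1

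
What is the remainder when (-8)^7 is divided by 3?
Using Fermat: (-8)^{2} ≡ 1 (mod 3). 7 ≡ 1 (mod 2). So (-8)^{7} ≡ (-8)^{1} ≡ 1 (mod 3)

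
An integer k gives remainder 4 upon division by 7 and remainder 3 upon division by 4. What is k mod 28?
M = 7 × 4 = 28. M₁ = 4, y₁ ≡ 2 mod 7. M₂ = 7, y₂ ≡ 3 mod 4. k = 4×4×2 + 3×7×3 ≡ 11 mod 28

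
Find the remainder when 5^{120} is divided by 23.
By Fermat: 5^{22} ≡ 1 (mod 23). 120 = 5×22 + 10. So 5^{120} ≡ 5^{10} ≡ 9 (mod 23)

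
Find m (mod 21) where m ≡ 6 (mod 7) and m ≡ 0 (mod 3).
M = 7 × 3 = 21. M₁ = 3, y₁ ≡ 5 (mod 7). M₂ = 7, y₂ ≡ 1 (mod 3). m = 6×3×5 + 0×7×1 ≡ 6 (mod 21)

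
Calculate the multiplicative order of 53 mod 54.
Powers of 53 mod 54: 53^1≡53, 53^2≡1. ord_54(53) = 2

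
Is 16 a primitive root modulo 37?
16^{9} ≡ 1 mod 37 and 9 < 36, so ord_37(16) = 9 ≠ 36 and 16 is not a primitive root.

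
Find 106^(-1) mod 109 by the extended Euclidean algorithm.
Extended GCD: 106(36) + 109(-35) = 1. So 106^(-1) ≡ 36 mod 109. Verify: 106 × 36 = 3816 ≡ 1 mod 109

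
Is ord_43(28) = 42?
Powers of 28 mod 43: 28^1≡28, 28^2≡10, 28^3≡22, 28^4≡14, 28^5≡5, 28^6≡11, 28^7≡7, 28^8≡24, 28^9≡27, 28^10≡25, 28^11≡12, 28^12≡35, 28^13≡34, 28^14≡6, 28^15≡39, 28^16≡17, 28^17≡3, 28^18≡41, 28^19≡30, 28^20≡23, 28^21≡42, 28^22≡15, 28^23≡33, 28^24≡21, 28^25≡29, 28^26≡38, 28^27≡32, 28^28≡36, 28^29≡19, 28^30≡16, 28^31≡18, 28^32≡31, 28^33≡8, 28^34≡9, 28^35≡37, 28^36≡4, 28^37≡26, 28^38≡40, 28^39≡2, 28^40≡13, 28^41≡20, 28^42≡1. First k with 28^k≡1 is k=42. Yes, ord_43(28) = 42.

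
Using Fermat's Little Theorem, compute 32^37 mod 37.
By Fermat: 32^{36} ≡ 1 (mod 37). So 32^{37} = 32^{36} · 32^{1} ≡ 32^{1} ≡ 32 (mod 37)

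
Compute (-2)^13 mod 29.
By repeated squaring (mod 29): (-2)^{1}≡27, (-2)^{2}≡4, (-2)^{4}≡16, (-2)^{8}≡24. Then (-2)^{13} = (-2)^{8+4+1} ≡ 24 × 16 × 27 ≡ 15 (mod 29)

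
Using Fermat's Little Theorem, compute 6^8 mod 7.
By Fermat: 6^{6} ≡ 1 (mod 7). So 6^{8} = 6^{6} · 6^{2} ≡ 6^{2} ≡ 1 (mod 7)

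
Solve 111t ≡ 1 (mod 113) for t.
Since 113 is prime, by Fermat 111^(-1) ≡ 111^{111} ≡ 56 (mod 113). Verify: 111 × 56 = 6216 ≡ 1 (mod 113)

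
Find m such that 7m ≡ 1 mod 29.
Since 29 is prime, by Fermat 7^(-1) ≡ 7^{27} ≡ 25 mod 29. Verify: 7 × 25 = 175 ≡ 1 mod 29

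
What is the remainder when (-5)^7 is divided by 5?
By repeated squaring mod 5: (-5)^{1}≡0, (-5)^{2}≡0, (-5)^{4}≡0. Then (-5)^{7} = (-5)^{4+2+1} ≡ 0 × 0 × 0 ≡ 0 mod 5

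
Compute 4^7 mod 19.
By repeated squaring (mod 19): 4^{1}≡4, 4^{2}≡16, 4^{4}≡9. Then 4^{7} = 4^{4+2+1} ≡ 9 × 16 × 4 ≡ 6 (mod 19)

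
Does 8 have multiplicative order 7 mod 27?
Powers of 8 mod 27: 8^1≡8, 8^2≡10, 8^3≡26, 8^4≡19, 8^5≡17, 8^6≡1. Already 8^6≡1, so the order is 6 < 7. No, the actual order is 6.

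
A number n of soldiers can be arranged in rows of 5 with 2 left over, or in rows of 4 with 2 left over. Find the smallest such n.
M = 5 × 4 = 20. M₁ = 4, y₁ ≡ 4 (mod 5). M₂ = 5, y₂ ≡ 1 (mod 4). n = 2×4×4 + 2×5×1 ≡ 2 (mod 20)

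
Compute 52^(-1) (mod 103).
Since 103 is prime, by Fermat 52^(-1) ≡ 52^{101} ≡ 2 (mod 103). Verify: 52 × 2 = 104 ≡ 1 (mod 103)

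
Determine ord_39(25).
Powers of 25 mod 39: 25^1≡25, 25^2≡1. So the order of 25 is 2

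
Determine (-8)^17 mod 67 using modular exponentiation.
By repeated squaring (mod 67): (-8)^{1}≡59, (-8)^{2}≡64, (-8)^{4}≡9, (-8)^{8}≡14, (-8)^{16}≡62. Then (-8)^{17} = (-8)^{16+1} ≡ 62 × 59 ≡ 40 (mod 67)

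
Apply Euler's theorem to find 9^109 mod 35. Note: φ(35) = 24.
By Euler: 9^{24} ≡ 1 mod 35 since gcd(9, 35) = 1. 109 = 4×24 + 13. So 9^{109} ≡ 9^{13} ≡ 9 mod 35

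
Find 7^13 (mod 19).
By repeated squaring (mod 19): 7^{1}≡7, 7^{2}≡11, 7^{4}≡7, 7^{8}≡11. Then 7^{13} = 7^{8+4+1} ≡ 11 × 7 × 7 ≡ 7 (mod 19)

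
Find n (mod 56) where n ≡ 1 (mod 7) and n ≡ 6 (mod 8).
M = 7 × 8 = 56. M₁ = 8, y₁ ≡ 1 (mod 7). M₂ = 7, y₂ ≡ 7 (mod 8). n = 1×8×1 + 6×7×7 ≡ 22 (mod 56)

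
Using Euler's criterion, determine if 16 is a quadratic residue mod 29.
By Euler's criterion: 16^{14} ≡ 1 (mod 29). Since this equals 1, 16 is a QR.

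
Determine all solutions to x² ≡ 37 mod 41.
The square roots of 37 mod 41 are 18 and 23. Verify: 18² = 324 ≡ 37 mod 41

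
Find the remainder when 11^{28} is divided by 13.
By Fermat: 11^{12} ≡ 1 (mod 13). 28 = 2×12 + 4. So 11^{28} ≡ 11^{4} ≡ 3 (mod 13)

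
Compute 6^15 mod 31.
By repeated squaring mod 31: 6^{1}≡6, 6^{2}≡5, 6^{4}≡25, 6^{8}≡5. Then 6^{15} = 6^{8+4+2+1} ≡ 5 × 25 × 5 × 6 ≡ 30 mod 31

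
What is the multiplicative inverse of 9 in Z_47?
Since 47 is prime, by Fermat 9^(-1) ≡ 9^{45} ≡ 21 mod 47. Verify: 9 × 21 = 189 ≡ 1 mod 47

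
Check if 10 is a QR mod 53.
By Euler's criterion: 10^{26} ≡ 1 mod 53. Since this equals 1, 10 is a QR.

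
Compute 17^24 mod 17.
By repeated squaring (mod 17): 17^{1}≡0, 17^{2}≡0, 17^{4}≡0, 17^{8}≡0, 17^{16}≡0. Then 17^{24} = 17^{16+8} ≡ 0 × 0 ≡ 0 (mod 17)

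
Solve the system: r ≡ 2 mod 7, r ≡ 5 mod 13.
M = 7 × 13 = 91. M₁ = 13, y₁ ≡ 6 mod 7. M₂ = 7, y₂ ≡ 2 mod 13. r = 2×13×6 + 5×7×2 ≡ 44 mod 91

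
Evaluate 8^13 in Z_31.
By repeated squaring (mod 31): 8^{1}≡8, 8^{2}≡2, 8^{4}≡4, 8^{8}≡16. Then 8^{13} = 8^{8+4+1} ≡ 16 × 4 × 8 ≡ 16 (mod 31)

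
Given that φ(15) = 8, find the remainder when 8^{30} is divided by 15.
By Euler: 8^{8} ≡ 1 (mod 15) since gcd(8, 15) = 1. 30 = 3×8 + 6. So 8^{30} ≡ 8^{6} ≡ 4 (mod 15)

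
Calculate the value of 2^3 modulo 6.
2^{3} = 8 ≡ 2 (mod 6)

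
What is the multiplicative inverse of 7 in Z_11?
Since 11 is prime, by Fermat 7^(-1) ≡ 7^{9} ≡ 8 mod 11. Verify: 7 × 8 = 56 ≡ 1 mod 11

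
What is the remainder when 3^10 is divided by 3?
By repeated squaring (mod 3): 3^{1}≡0, 3^{2}≡0, 3^{4}≡0, 3^{8}≡0. Then 3^{10} = 3^{8+2} ≡ 0 × 0 ≡ 0 (mod 3)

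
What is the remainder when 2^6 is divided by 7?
Using Fermat: 2^{6} ≡ 1 (mod 7). 6 ≡ 0 (mod 6). So 2^{6} ≡ 2^{0} ≡ 1 (mod 7)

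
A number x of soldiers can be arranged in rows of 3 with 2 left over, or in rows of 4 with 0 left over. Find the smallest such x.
M = 3 × 4 = 12. M₁ = 4, y₁ ≡ 1 mod 3. M₂ = 3, y₂ ≡ 3 mod 4. x = 2×4×1 + 0×3×3 ≡ 8 mod 12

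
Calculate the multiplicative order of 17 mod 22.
Powers of 17 mod 22: 17^1≡17, 17^2≡3, 17^3≡7, 17^4≡9, 17^5≡21, 17^6≡5, 17^7≡19, 17^8≡15, 17^9≡13, 17^10≡1. Order = 10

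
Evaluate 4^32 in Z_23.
Using Fermat: 4^{22} ≡ 1 (mod 23). 32 ≡ 10 (mod 22). So 4^{32} ≡ 4^{10} ≡ 6 (mod 23)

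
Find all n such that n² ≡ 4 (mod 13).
The square roots of 4 mod 13 are 11 and 2. Verify: 11² = 121 ≡ 4 (mod 13)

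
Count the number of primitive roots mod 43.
Number of primitive roots mod 43 = φ(p-1) = φ(42) = 12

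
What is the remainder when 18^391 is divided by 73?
Using Fermat: 18^{72} ≡ 1 (mod 73). 391 ≡ 31 (mod 72). So 18^{391} ≡ 18^{31} ≡ 71 (mod 73)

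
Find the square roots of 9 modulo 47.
The square roots of 9 mod 47 are 3 and 44. Verify: 3² = 9 ≡ 9 (mod 47)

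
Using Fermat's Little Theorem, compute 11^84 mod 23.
By Fermat: 11^{22} ≡ 1 (mod 23). 84 = 3×22 + 18. So 11^{84} ≡ 11^{18} ≡ 16 (mod 23)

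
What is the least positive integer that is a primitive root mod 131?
g = 2. Powers: [2, 4, 8, 16, 32, 64, 128, 125, 119, 107, ...] generates all 130 non-zero residues.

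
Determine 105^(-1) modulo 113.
Since 113 is prime, by Fermat 105^(-1) ≡ 105^{111} ≡ 14 (mod 113). Verify: 105 × 14 = 1470 ≡ 1 (mod 113)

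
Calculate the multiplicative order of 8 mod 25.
Powers of 8 mod 25: 8^1≡8, 8^2≡14, 8^3≡12, 8^4≡21, 8^5≡18, 8^6≡19, 8^7≡2, 8^8≡16, 8^9≡3, 8^10≡24, 8^11≡17, 8^12≡11, 8^13≡13, 8^14≡4, 8^15≡7, 8^16≡6, 8^17≡23, 8^18≡9, 8^19≡22, 8^20≡1. ord_25(8) = 20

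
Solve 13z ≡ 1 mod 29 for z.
Since 29 is prime, by Fermat 13^(-1) ≡ 13^{27} ≡ 9 mod 29. Verify: 13 × 9 = 117 ≡ 1 mod 29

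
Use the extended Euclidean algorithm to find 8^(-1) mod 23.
Extended GCD: 8(3) + 23(-1) = 1. So 8^(-1) ≡ 3 mod 23. Verify: 8 × 3 = 24 ≡ 1 mod 23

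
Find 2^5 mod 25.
By repeated squaring mod 25: 2^{1}≡2, 2^{2}≡4, 2^{4}≡16. Then 2^{5} = 2^{4+1} ≡ 16 × 2 ≡ 7 mod 25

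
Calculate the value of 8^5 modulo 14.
By repeated squaring (mod 14): 8^{1}≡8, 8^{2}≡8, 8^{4}≡8. Then 8^{5} = 8^{4+1} ≡ 8 × 8 ≡ 8 (mod 14)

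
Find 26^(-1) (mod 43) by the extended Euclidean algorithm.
Extended GCD: 26(5) + 43(-3) = 1. So 26^(-1) ≡ 5 (mod 43). Verify: 26 × 5 = 130 ≡ 1 (mod 43)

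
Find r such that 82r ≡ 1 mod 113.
Since 113 is prime, by Fermat 82^(-1) ≡ 82^{111} ≡ 51 mod 113. Verify: 82 × 51 = 4182 ≡ 1 mod 113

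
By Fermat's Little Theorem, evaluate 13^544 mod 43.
By Fermat: 13^{42} ≡ 1 (mod 43). 544 ≡ 40 (mod 42). So 13^{544} ≡ 13^{40} ≡ 14 (mod 43)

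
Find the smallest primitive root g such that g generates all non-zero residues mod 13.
g = 2. For each prime q|12: 2^{6}≡12, 2^{4}≡3, none ≡ 1, so ord_13(2) = 12 and 2 is a primitive root.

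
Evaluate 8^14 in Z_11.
Using Fermat: 8^{10} ≡ 1 mod 11. 14 ≡ 4 mod 10. So 8^{14} ≡ 8^{4} ≡ 4 mod 11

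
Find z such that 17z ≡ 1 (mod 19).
Since 19 is prime, by Fermat 17^(-1) ≡ 17^{17} ≡ 9 (mod 19). Verify: 17 × 9 = 153 ≡ 1 (mod 19)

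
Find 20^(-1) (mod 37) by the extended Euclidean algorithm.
Extended GCD: 20(13) + 37(-7) = 1. So 20^(-1) ≡ 13 (mod 37). Verify: 20 × 13 = 260 ≡ 1 (mod 37)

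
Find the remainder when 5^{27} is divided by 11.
By Fermat: 5^{10} ≡ 1 (mod 11). 27 = 2×10 + 7. So 5^{27} ≡ 5^{7} ≡ 3 (mod 11)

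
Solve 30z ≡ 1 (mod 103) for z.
Since 103 is prime, by Fermat 30^(-1) ≡ 30^{101} ≡ 79 (mod 103). Verify: 30 × 79 = 2370 ≡ 1 (mod 103)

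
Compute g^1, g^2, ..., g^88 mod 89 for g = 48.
48^1, 48^2, ..., 48^{88} mod 89: [48, 79, 54, 11, 83, 68, 60, 32, 23, 36, 37, 85, 75, 40, 51, 45, 24, 84, 27, 50, 86, 34, 30, 16, 56, 18, 63, 87, 82, 20, 70, 67, 12, 42, 58, 25, 43, 17, 15, 8, 28, 9, 76, 88, 41, 10, 35, 78, 6, 21, 29, 57, 66, 53, 52, 4, 14, 49, 38, 44, 65, 5, 62, 39, 3, 55, 59, 73, 33, 71, 26, 2, 7, 69, 19, 22, 77, 47, 31, 64, 46, 72, 74, 81, 61, 80, 13, 1]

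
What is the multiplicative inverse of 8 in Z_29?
Since 29 is prime, by Fermat 8^(-1) ≡ 8^{27} ≡ 11 mod 29. Verify: 8 × 11 = 88 ≡ 1 mod 29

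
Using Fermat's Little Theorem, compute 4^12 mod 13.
By Fermat's Little Theorem, 4^{12} ≡ 1 mod 13 since 13 is prime and gcd(4, 13) = 1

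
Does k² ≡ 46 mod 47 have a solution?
By Euler's criterion: 46^{23} ≡ 46 mod 47. Since this equals -1 (≡ 46), 46 is not a QR.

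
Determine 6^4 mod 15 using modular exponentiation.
6^{4} = 1296 ≡ 6 mod 15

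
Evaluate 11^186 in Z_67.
Using Fermat: 11^{66} ≡ 1 mod 67. 186 ≡ 54 mod 66. So 11^{186} ≡ 11^{54} ≡ 40 mod 67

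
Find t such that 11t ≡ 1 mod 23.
Since 23 is prime, by Fermat 11^(-1) ≡ 11^{21} ≡ 21 mod 23. Verify: 11 × 21 = 231 ≡ 1 mod 23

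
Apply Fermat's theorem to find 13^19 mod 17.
By Fermat: 13^{16} ≡ 1 mod 17. So 13^{19} = 13^{16} · 13^{3} ≡ 13^{3} ≡ 4 mod 17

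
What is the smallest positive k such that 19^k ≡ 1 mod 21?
Powers of 19 mod 21: 19^1≡19, 19^2≡4, 19^3≡13, 19^4≡16, 19^5≡10, 19^6≡1. So the order of 19 is 6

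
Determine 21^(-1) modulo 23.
Since 23 is prime, by Fermat 21^(-1) ≡ 21^{21} ≡ 11 mod 23. Verify: 21 × 11 = 231 ≡ 1 mod 23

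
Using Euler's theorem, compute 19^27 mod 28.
By Euler: 19^{12} ≡ 1 (mod 28) since gcd(19, 28) = 1. 27 = 2×12 + 3. So 19^{27} ≡ 19^{3} ≡ 27 (mod 28)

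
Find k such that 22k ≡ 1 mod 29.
Since 29 is prime, by Fermat 22^(-1) ≡ 22^{27} ≡ 4 mod 29. Verify: 22 × 4 = 88 ≡ 1 mod 29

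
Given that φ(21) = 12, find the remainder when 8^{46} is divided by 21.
By Euler: 8^{12} ≡ 1 mod 21 since gcd(8, 21) = 1. 46 = 3×12 + 10. So 8^{46} ≡ 8^{10} ≡ 1 mod 21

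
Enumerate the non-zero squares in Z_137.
Squares in Z_137*: {1, 2, 4, 7, 8, 9, 11, 14, 15, 16, 17, 18, 19, 22, 25, 28, 30, 32, 34, 36, 37, 38, 39, 44, 49, 50, 56, 59, 60, 61, 63, 64, 65, 68, 69, 72, 73, 74, 76, 77, 78, 81, 87, 88, 93, 98, 99, 100, 101, 103, 105, 107, 109, 112, 115, 118, 119, 120, 121, 122, 123, 126, 128, 129, 130, 133, 135, 136}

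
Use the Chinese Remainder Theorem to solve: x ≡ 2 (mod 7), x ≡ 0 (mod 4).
M = 7 × 4 = 28. M₁ = 4, y₁ ≡ 2 (mod 7). M₂ = 7, y₂ ≡ 3 (mod 4). x = 2×4×2 + 0×7×3 ≡ 16 (mod 28)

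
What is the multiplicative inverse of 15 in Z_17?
Since 17 is prime, by Fermat 15^(-1) ≡ 15^{15} ≡ 8 mod 17. Verify: 15 × 8 = 120 ≡ 1 mod 17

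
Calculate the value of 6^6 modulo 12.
By repeated squaring (mod 12): 6^{1}≡6, 6^{2}≡0, 6^{4}≡0. Then 6^{6} = 6^{4+2} ≡ 0 × 0 ≡ 0 (mod 12)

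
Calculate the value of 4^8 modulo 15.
By repeated squaring (mod 15): 4^{1}≡4, 4^{2}≡1, 4^{4}≡1, 4^{8}≡1. So 4^{8} ≡ 1 (mod 15)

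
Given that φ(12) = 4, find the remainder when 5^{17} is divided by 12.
By Euler: 5^{4} ≡ 1 mod 12 since gcd(5, 12) = 1. 17 = 4×4 + 1. So 5^{17} ≡ 5^{1} ≡ 5 mod 12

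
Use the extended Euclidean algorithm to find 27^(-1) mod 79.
Extended GCD: 27(-38) + 79(13) = 1. So 27^(-1) ≡ -38 ≡ 41 mod 79. Verify: 27 × 41 = 1107 ≡ 1 mod 79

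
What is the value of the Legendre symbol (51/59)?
(51/59) = 51^{29} mod 59 = 1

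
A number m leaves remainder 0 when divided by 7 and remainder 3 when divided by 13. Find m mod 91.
M = 7 × 13 = 91. M₁ = 13, y₁ ≡ 6 mod 7. M₂ = 7, y₂ ≡ 2 mod 13. m = 0×13×6 + 3×7×2 ≡ 42 mod 91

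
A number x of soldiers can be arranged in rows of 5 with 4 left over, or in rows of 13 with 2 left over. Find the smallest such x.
M = 5 × 13 = 65. M₁ = 13, y₁ ≡ 2 mod 5. M₂ = 5, y₂ ≡ 8 mod 13. x = 4×13×2 + 2×5×8 ≡ 54 mod 65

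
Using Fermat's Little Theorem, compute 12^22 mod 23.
By Fermat's Little Theorem, 12^{22} ≡ 1 (mod 23) since 23 is prime and gcd(12, 23) = 1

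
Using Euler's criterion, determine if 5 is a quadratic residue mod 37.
By Euler's criterion: 5^{18} ≡ 36 mod 37. Since this equals -1 (≡ 36), 5 is not a QR.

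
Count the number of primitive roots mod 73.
Number of primitive roots mod 73 = φ(p-1) = φ(72) = 24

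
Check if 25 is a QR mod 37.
By Euler's criterion: 25^{18} ≡ 1 (mod 37). Since this equals 1, 25 is a QR.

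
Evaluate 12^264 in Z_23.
Using Fermat: 12^{22} ≡ 1 mod 23. 264 ≡ 0 mod 22. So 12^{264} ≡ 12^{0} ≡ 1 mod 23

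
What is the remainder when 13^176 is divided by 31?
Using Fermat: 13^{30} ≡ 1 (mod 31). 176 ≡ 26 (mod 30). So 13^{176} ≡ 13^{26} ≡ 28 (mod 31)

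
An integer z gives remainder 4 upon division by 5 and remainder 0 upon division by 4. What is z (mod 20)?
M = 5 × 4 = 20. M₁ = 4, y₁ ≡ 4 (mod 5). M₂ = 5, y₂ ≡ 1 (mod 4). z = 4×4×4 + 0×5×1 ≡ 4 (mod 20)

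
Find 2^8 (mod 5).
Using Fermat: 2^{4} ≡ 1 (mod 5). 8 ≡ 0 (mod 4). So 2^{8} ≡ 2^{0} ≡ 1 (mod 5)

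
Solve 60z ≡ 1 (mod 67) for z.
Since 67 is prime, by Fermat 60^(-1) ≡ 60^{65} ≡ 19 (mod 67). Verify: 60 × 19 = 1140 ≡ 1 (mod 67)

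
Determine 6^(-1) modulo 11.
Since 11 is prime, by Fermat 6^(-1) ≡ 6^{9} ≡ 2 (mod 11). Verify: 6 × 2 = 12 ≡ 1 (mod 11)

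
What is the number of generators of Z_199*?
A prime p has φ(p-1) primitive roots; here φ(198) = 60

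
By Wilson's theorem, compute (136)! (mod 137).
By Wilson's theorem, (136)! ≡ -1 ≡ 136 (mod 137)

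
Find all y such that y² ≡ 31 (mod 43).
The square roots of 31 mod 43 are 17 and 26. Verify: 17² = 289 ≡ 31 (mod 43)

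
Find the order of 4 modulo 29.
Powers of 4 mod 29: 4^1≡4, 4^2≡16, 4^3≡6, 4^4≡24, 4^5≡9, 4^6≡7, 4^7≡28, 4^8≡25, 4^9≡13, 4^10≡23, 4^11≡5, 4^12≡20, 4^13≡22, 4^14≡1. Order = 14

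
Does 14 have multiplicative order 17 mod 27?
Powers of 14 mod 27: 14^1≡14, 14^2≡7, 14^3≡17, 14^4≡22, 14^5≡11, 14^6≡19, 14^7≡23, 14^8≡25, 14^9≡26, 14^10≡13, 14^11≡20, 14^12≡10, 14^13≡5, 14^14≡16, 14^15≡8, 14^16≡4, 14^17≡2, 14^18≡1. 14^17≡2≢1, so ord ≠ 17. No, the actual order is 18.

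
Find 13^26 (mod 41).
By repeated squaring (mod 41): 13^{1}≡13, 13^{2}≡5, 13^{4}≡25, 13^{8}≡10, 13^{16}≡18. Then 13^{26} = 13^{16+8+2} ≡ 18 × 10 × 5 ≡ 39 (mod 41)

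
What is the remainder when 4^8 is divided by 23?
By repeated squaring (mod 23): 4^{1}≡4, 4^{2}≡16, 4^{4}≡3, 4^{8}≡9. So 4^{8} ≡ 9 (mod 23)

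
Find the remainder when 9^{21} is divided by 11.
By Fermat: 9^{10} ≡ 1 mod 11. 21 = 2×10 + 1. So 9^{21} ≡ 9^{1} ≡ 9 mod 11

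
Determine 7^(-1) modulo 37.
Since 37 is prime, by Fermat 7^(-1) ≡ 7^{35} ≡ 16 mod 37. Verify: 7 × 16 = 112 ≡ 1 mod 37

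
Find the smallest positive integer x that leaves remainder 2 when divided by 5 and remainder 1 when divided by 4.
M = 5 × 4 = 20. M₁ = 4, y₁ ≡ 4 (mod 5). M₂ = 5, y₂ ≡ 1 (mod 4). x = 2×4×4 + 1×5×1 ≡ 17 (mod 20)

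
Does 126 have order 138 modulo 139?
ord_139(126) divides 138. For each prime q|138: 126^{69}≡138, 126^{46}≡96, 126^{6}≡34, none ≡ 1. So 126 has order 138 and is a primitive root mod 139.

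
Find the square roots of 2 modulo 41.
The square roots of 2 mod 41 are 17 and 24. Verify: 17² = 289 ≡ 2 mod 41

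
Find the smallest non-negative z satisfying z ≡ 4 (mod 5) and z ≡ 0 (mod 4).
M = 5 × 4 = 20. M₁ = 4, y₁ ≡ 4 (mod 5). M₂ = 5, y₂ ≡ 1 (mod 4). z = 4×4×4 + 0×5×1 ≡ 4 (mod 20)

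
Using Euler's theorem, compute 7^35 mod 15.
By Euler: 7^{8} ≡ 1 mod 15 since gcd(7, 15) = 1. 35 = 4×8 + 3. So 7^{35} ≡ 7^{3} ≡ 13 mod 15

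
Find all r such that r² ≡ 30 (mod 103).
The square roots of 30 mod 103 are 66 and 37. Verify: 66² = 4356 ≡ 30 (mod 103)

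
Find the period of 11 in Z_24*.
Powers of 11 mod 24: 11^1≡11, 11^2≡1. So the order of 11 is 2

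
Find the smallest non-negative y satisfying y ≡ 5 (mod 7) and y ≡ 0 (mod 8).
M = 7 × 8 = 56. M₁ = 8, y₁ ≡ 1 (mod 7). M₂ = 7, y₂ ≡ 7 (mod 8). y = 5×8×1 + 0×7×7 ≡ 40 (mod 56)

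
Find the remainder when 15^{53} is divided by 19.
By Fermat: 15^{18} ≡ 1 (mod 19). 53 = 2×18 + 17. So 15^{53} ≡ 15^{17} ≡ 14 (mod 19)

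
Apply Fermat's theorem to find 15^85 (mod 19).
By Fermat: 15^{18} ≡ 1 (mod 19). 85 = 4×18 + 13. So 15^{85} ≡ 15^{13} ≡ 10 (mod 19)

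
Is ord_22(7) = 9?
Powers of 7 mod 22: 7^1≡7, 7^2≡5, 7^3≡13, 7^4≡3, 7^5≡21, 7^6≡15, 7^7≡17, 7^8≡9, 7^9≡19, 7^10≡1. 7^9≡19≢1, so ord ≠ 9. No, the actual order is 10.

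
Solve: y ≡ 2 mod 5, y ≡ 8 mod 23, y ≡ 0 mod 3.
M = 5 × 23 × 3 = 345. M₁ = 69, y₁ ≡ 4 mod 5. M₂ = 15, y₂ ≡ 20 mod 23. M₃ = 115, y₃ ≡ 1 mod 3. y = 2×69×4 + 8×15×20 + 0×115×1 ≡ 192 mod 345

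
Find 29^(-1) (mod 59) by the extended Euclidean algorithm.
Extended GCD: 29(-2) + 59(1) = 1. So 29^(-1) ≡ -2 ≡ 57 (mod 59). Verify: 29 × 57 = 1653 ≡ 1 (mod 59)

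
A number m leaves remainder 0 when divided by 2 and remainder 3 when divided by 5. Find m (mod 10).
M = 2 × 5 = 10. M₁ = 5, y₁ ≡ 1 (mod 2). M₂ = 2, y₂ ≡ 3 (mod 5). m = 0×5×1 + 3×2×3 ≡ 8 (mod 10)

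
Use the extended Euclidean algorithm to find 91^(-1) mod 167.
Extended GCD: 91(-11) + 167(6) = 1. So 91^(-1) ≡ -11 ≡ 156 (mod 167). Verify: 91 × 156 = 14196 ≡ 1 (mod 167)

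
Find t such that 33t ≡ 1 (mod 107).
Since 107 is prime, by Fermat 33^(-1) ≡ 33^{105} ≡ 13 (mod 107). Verify: 33 × 13 = 429 ≡ 1 (mod 107)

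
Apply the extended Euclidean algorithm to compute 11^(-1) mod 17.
Extended GCD: 11(-3) + 17(2) = 1. So 11^(-1) ≡ -3 ≡ 14 (mod 17). Verify: 11 × 14 = 154 ≡ 1 (mod 17)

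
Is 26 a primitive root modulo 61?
ord_61(26) divides 60. For each prime q|60: 26^{30}≡60, 26^{20}≡13, 26^{12}≡9, none ≡ 1. So 26 has order 60 and is a primitive root mod 61.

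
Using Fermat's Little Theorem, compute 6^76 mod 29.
By Fermat: 6^{28} ≡ 1 mod 29. 76 = 2×28 + 20. So 6^{76} ≡ 6^{20} ≡ 24 mod 29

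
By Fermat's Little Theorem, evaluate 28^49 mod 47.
By Fermat: 28^{46} ≡ 1 (mod 47). So 28^{49} = 28^{46} · 28^{3} ≡ 28^{3} ≡ 3 (mod 47)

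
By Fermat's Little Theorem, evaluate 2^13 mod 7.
By Fermat: 2^{6} ≡ 1 mod 7. 13 = 2×6 + 1. So 2^{13} ≡ 2^{1} ≡ 2 mod 7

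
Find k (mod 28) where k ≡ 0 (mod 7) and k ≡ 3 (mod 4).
M = 7 × 4 = 28. M₁ = 4, y₁ ≡ 2 (mod 7). M₂ = 7, y₂ ≡ 3 (mod 4). k = 0×4×2 + 3×7×3 ≡ 7 (mod 28)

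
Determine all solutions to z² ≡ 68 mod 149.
The square roots of 68 mod 149 are 51 and 98. Verify: 51² = 2601 ≡ 68 mod 149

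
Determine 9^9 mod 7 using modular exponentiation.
Using Fermat: 9^{6} ≡ 1 mod 7. 9 ≡ 3 mod 6. So 9^{9} ≡ 9^{3} ≡ 1 mod 7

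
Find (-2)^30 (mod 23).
Using Fermat: (-2)^{22} ≡ 1 (mod 23). 30 ≡ 8 (mod 22). So (-2)^{30} ≡ (-2)^{8} ≡ 3 (mod 23)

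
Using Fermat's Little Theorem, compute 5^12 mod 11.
By Fermat: 5^{10} ≡ 1 mod 11. So 5^{12} = 5^{10} · 5^{2} ≡ 5^{2} ≡ 3 mod 11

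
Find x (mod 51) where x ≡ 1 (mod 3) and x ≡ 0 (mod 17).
M = 3 × 17 = 51. M₁ = 17, y₁ ≡ 2 (mod 3). M₂ = 3, y₂ ≡ 6 (mod 17). x = 1×17×2 + 0×3×6 ≡ 34 (mod 51)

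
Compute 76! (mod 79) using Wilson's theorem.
(78)! = (76)! × (77) × (78) ≡ -1 (mod 79). So (76)! ≡ -1 × [(78)(77)]^(-1) ≡ 39 (mod 79)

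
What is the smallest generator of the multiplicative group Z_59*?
g = 2. For each prime q|58: 2^{29}≡58, 2^{2}≡4, none ≡ 1, so ord_59(2) = 58 and 2 is a primitive root.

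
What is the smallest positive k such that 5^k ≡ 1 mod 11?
Powers of 5 mod 11: 5^1≡5, 5^2≡3, 5^3≡4, 5^4≡9, 5^5≡1. Order = 5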